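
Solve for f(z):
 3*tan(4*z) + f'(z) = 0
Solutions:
 f(z) = C1 + 3*log(cos(4*z))/4


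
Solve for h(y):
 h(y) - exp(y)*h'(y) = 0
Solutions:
 h(y) = C1*exp(-exp(-y))


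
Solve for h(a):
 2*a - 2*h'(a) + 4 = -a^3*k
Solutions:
 h(a) = C1 + a^4*k/8 + a^2/2 + 2*a


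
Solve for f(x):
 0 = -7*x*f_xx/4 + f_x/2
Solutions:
 f(x) = C1 + C2*x^(9/7)


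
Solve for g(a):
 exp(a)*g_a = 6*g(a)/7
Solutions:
 g(a) = C1*exp(-6*exp(-a)/7)


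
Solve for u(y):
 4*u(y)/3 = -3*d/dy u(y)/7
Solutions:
 u(y) = C1*exp(-28*y/9)


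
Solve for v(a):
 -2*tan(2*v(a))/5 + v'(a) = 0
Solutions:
 v(a) = -asin(C1*exp(4*a/5))/2 + pi/2
 v(a) = asin(C1*exp(4*a/5))/2


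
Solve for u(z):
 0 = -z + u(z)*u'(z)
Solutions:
 u(z) = -sqrt(C1 + z^2)
 u(z) = sqrt(C1 + z^2)


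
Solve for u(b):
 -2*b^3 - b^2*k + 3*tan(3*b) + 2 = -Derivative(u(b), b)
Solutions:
 u(b) = C1 + b^4/2 + b^3*k/3 - 2*b + log(cos(3*b))


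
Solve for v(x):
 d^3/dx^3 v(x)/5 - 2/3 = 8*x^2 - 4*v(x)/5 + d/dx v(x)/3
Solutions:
 v(x) = C1*exp(x*(5/(sqrt(2791) + 54)^(1/3) + (sqrt(2791) + 54)^(1/3))/6)*sin(sqrt(3)*x*(-(sqrt(2791) + 54)^(1/3) + 5/(sqrt(2791) + 54)^(1/3))/6) + C2*exp(x*(5/(sqrt(2791) + 54)^(1/3) + (sqrt(2791) + 54)^(1/3))/6)*cos(sqrt(3)*x*(-(sqrt(2791) + 54)^(1/3) + 5/(sqrt(2791) + 54)^(1/3))/6) + C3*exp(-x*(5/(sqrt(2791) + 54)^(1/3) + (sqrt(2791) + 54)^(1/3))/3) + 10*x^2 + 25*x/3 + 155/36


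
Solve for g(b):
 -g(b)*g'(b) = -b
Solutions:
 g(b) = -sqrt(C1 + b^2)
 g(b) = sqrt(C1 + b^2)


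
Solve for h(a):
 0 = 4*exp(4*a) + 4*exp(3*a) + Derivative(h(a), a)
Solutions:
 h(a) = C1 - exp(4*a) - 4*exp(3*a)/3


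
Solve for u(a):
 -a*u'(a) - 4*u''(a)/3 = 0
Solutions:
 u(a) = C1 + C2*erf(sqrt(6)*a/4)


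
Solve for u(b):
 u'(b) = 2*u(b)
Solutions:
 u(b) = C1*exp(2*b)


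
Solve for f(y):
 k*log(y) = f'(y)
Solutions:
 f(y) = C1 + k*y*log(y) - k*y


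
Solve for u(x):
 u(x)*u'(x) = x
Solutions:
 u(x) = -sqrt(C1 + x^2)
 u(x) = sqrt(C1 + x^2)


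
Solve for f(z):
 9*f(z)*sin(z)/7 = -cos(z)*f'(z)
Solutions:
 f(z) = C1*cos(z)^(9/7)


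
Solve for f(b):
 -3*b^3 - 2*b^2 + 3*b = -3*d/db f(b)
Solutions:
 f(b) = C1 + b^4/4 + 2*b^3/9 - b^2/2


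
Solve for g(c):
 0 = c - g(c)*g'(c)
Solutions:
 g(c) = -sqrt(C1 + c^2)
 g(c) = sqrt(C1 + c^2)


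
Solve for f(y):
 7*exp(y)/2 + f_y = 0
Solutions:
 f(y) = C1 - 7*exp(y)/2


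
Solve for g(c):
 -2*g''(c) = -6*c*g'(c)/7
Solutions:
 g(c) = C1 + C2*erfi(sqrt(42)*c/14)


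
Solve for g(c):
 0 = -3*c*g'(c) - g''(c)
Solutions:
 g(c) = C1 + C2*erf(sqrt(6)*c/2)


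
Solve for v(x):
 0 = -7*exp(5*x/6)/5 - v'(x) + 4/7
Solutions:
 v(x) = C1 + 4*x/7 - 42*exp(5*x/6)/25


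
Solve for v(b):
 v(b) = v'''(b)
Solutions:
 v(b) = C3*exp(b) + (C1*sin(sqrt(3)*b/2) + C2*cos(sqrt(3)*b/2))*exp(-b/2)


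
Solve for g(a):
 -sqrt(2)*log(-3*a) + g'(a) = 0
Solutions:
 g(a) = C1 + sqrt(2)*a*log(-a) + sqrt(2)*a*(-1 + log(3))


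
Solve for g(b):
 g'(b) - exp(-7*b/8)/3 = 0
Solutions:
 g(b) = C1 - 8*exp(-7*b/8)/21


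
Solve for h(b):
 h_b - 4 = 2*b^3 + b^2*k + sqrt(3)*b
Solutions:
 h(b) = C1 + b^4/2 + b^3*k/3 + sqrt(3)*b^2/2 + 4*b


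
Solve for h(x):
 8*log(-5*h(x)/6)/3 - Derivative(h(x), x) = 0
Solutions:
 -3*Integral(1/(log(-_y) - log(6) + log(5)), (_y, h(x)))/8 = C1 - x


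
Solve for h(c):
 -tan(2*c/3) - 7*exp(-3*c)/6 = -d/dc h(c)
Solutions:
 h(c) = C1 + 3*log(tan(2*c/3)^2 + 1)/4 - 7*exp(-3*c)/18


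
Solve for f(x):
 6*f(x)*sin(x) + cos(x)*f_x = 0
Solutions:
 f(x) = C1*cos(x)^6


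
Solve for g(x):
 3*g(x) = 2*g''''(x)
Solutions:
 g(x) = C1*exp(-2^(3/4)*3^(1/4)*x/2) + C2*exp(2^(3/4)*3^(1/4)*x/2) + C3*sin(2^(3/4)*3^(1/4)*x/2) + C4*cos(2^(3/4)*3^(1/4)*x/2)


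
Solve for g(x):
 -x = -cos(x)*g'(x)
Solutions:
 g(x) = C1 + Integral(x/cos(x), x)


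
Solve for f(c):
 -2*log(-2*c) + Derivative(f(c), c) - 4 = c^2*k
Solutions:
 f(c) = C1 + c^3*k/3 + 2*c*log(-c) + 2*c*(log(2) + 1)


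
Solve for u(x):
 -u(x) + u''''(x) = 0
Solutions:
 u(x) = C1*exp(-x) + C2*exp(x) + C3*sin(x) + C4*cos(x)


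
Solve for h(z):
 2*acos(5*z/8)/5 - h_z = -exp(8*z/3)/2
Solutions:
 h(z) = C1 + 2*z*acos(5*z/8)/5 - 2*sqrt(64 - 25*z^2)/25 + 3*exp(8*z/3)/16


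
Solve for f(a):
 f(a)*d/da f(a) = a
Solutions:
 f(a) = -sqrt(C1 + a^2)
 f(a) = sqrt(C1 + a^2)


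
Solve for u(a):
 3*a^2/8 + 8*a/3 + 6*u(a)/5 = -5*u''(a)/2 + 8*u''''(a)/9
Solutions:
 u(a) = C1*exp(-sqrt(30)*a*sqrt(75 + sqrt(9465))/40) + C2*exp(sqrt(30)*a*sqrt(75 + sqrt(9465))/40) + C3*sin(sqrt(30)*a*sqrt(-75 + sqrt(9465))/40) + C4*cos(sqrt(30)*a*sqrt(-75 + sqrt(9465))/40) - 5*a^2/16 - 20*a/9 + 125/96


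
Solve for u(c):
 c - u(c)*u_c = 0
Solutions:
 u(c) = -sqrt(C1 + c^2)
 u(c) = sqrt(C1 + c^2)


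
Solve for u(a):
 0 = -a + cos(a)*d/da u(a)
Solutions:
 u(a) = C1 + Integral(a/cos(a), a)


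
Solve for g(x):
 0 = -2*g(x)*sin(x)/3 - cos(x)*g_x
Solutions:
 g(x) = C1*cos(x)^(2/3)


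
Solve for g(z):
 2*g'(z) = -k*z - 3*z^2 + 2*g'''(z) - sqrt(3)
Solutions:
 g(z) = C1 + C2*exp(-z) + C3*exp(z) - k*z^2/4 - z^3/2 - 3*z - sqrt(3)*z/2


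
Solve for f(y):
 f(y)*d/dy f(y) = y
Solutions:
 f(y) = -sqrt(C1 + y^2)
 f(y) = sqrt(C1 + y^2)


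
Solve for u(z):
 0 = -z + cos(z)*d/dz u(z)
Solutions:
 u(z) = C1 + Integral(z/cos(z), z)


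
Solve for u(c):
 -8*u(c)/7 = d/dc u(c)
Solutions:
 u(c) = C1*exp(-8*c/7)


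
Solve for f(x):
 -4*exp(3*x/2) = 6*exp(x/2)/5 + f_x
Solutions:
 f(x) = C1 - 8*exp(3*x/2)/3 - 12*exp(x/2)/5


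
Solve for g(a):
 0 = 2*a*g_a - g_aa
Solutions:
 g(a) = C1 + C2*erfi(a)


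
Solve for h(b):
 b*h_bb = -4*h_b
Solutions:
 h(b) = C1 + C2/b^3


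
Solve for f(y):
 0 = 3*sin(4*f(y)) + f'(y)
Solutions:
 f(y) = -acos((-C1 - exp(24*y))/(C1 - exp(24*y)))/4 + pi/2
 f(y) = acos((-C1 - exp(24*y))/(C1 - exp(24*y)))/4


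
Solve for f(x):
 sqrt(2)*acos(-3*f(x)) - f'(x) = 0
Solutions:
 Integral(1/acos(-3*_y), (_y, f(x))) = C1 + sqrt(2)*x


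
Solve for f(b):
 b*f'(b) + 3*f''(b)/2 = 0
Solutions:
 f(b) = C1 + C2*erf(sqrt(3)*b/3)


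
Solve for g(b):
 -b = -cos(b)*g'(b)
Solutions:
 g(b) = C1 + Integral(b/cos(b), b)


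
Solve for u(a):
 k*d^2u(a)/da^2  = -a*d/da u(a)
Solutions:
 u(a) = C1 + C2*sqrt(k)*erf(sqrt(2)*a*sqrt(1/k)/2)


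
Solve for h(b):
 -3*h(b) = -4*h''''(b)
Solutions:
 h(b) = C1*exp(-sqrt(2)*3^(1/4)*b/2) + C2*exp(sqrt(2)*3^(1/4)*b/2) + C3*sin(sqrt(2)*3^(1/4)*b/2) + C4*cos(sqrt(2)*3^(1/4)*b/2)


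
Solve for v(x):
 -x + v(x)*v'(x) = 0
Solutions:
 v(x) = -sqrt(C1 + x^2)
 v(x) = sqrt(C1 + x^2)


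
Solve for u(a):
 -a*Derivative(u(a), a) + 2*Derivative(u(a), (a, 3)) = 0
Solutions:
 u(a) = C1 + Integral(C2*airyai(2^(2/3)*a/2) + C3*airybi(2^(2/3)*a/2), a)


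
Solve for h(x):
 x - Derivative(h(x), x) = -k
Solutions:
 h(x) = C1 + k*x + x^2/2


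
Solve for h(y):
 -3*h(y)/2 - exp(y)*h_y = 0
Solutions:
 h(y) = C1*exp(3*exp(-y)/2)


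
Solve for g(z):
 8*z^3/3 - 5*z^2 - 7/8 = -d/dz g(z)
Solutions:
 g(z) = C1 - 2*z^4/3 + 5*z^3/3 + 7*z/8


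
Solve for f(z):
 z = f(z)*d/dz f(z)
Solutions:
 f(z) = -sqrt(C1 + z^2)
 f(z) = sqrt(C1 + z^2)


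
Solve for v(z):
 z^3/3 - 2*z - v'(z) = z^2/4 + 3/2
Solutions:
 v(z) = C1 + z^4/12 - z^3/12 - z^2 - 3*z/2


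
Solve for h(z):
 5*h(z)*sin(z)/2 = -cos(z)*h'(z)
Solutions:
 h(z) = C1*cos(z)^(5/2)


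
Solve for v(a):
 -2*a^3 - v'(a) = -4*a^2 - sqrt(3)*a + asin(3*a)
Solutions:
 v(a) = C1 - a^4/2 + 4*a^3/3 + sqrt(3)*a^2/2 - a*asin(3*a) - sqrt(1 - 9*a^2)/3


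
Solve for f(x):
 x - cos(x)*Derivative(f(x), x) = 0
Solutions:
 f(x) = C1 + Integral(x/cos(x), x)


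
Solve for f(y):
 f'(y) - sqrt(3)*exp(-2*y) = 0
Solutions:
 f(y) = C1 - sqrt(3)*exp(-2*y)/2


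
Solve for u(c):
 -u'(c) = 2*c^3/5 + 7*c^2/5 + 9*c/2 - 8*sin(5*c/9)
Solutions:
 u(c) = C1 - c^4/10 - 7*c^3/15 - 9*c^2/4 - 72*cos(5*c/9)/5


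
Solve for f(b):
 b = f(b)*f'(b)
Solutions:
 f(b) = -sqrt(C1 + b^2)
 f(b) = sqrt(C1 + b^2)


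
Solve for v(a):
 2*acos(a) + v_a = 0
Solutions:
 v(a) = C1 - 2*a*acos(a) + 2*sqrt(1 - a^2)


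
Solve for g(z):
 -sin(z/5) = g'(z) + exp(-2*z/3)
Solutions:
 g(z) = C1 + 5*cos(z/5) + 3*exp(-2*z/3)/2


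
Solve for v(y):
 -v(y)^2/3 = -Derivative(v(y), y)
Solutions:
 v(y) = -3/(C1 + y)


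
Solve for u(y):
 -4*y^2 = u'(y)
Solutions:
 u(y) = C1 - 4*y^3/3


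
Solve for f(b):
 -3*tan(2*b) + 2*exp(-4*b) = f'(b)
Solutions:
 f(b) = C1 - 3*log(tan(2*b)^2 + 1)/4 - exp(-4*b)/2


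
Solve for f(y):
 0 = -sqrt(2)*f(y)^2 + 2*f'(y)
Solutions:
 f(y) = -2/(C1 + sqrt(2)*y)


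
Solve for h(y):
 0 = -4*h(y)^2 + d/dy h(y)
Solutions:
 h(y) = -1/(C1 + 4*y)


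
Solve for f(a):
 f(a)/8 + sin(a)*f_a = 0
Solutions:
 f(a) = C1*(cos(a) + 1)^(1/16)/(cos(a) - 1)^(1/16)


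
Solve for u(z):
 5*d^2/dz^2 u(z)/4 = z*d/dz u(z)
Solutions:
 u(z) = C1 + C2*erfi(sqrt(10)*z/5)


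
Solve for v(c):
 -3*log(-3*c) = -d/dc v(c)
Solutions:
 v(c) = C1 + 3*c*log(-c) + 3*c*(-1 + log(3))


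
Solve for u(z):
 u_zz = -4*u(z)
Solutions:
 u(z) = C1*sin(2*z) + C2*cos(2*z)


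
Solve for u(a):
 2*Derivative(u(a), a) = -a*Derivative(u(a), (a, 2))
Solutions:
 u(a) = C1 + C2/a


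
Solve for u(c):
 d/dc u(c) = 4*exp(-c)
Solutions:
 u(c) = C1 - 4*exp(-c)


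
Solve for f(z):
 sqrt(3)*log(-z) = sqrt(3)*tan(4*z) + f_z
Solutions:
 f(z) = C1 + sqrt(3)*z*(log(-z) - 1) + sqrt(3)*log(cos(4*z))/4


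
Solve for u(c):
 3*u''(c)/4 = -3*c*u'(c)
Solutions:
 u(c) = C1 + C2*erf(sqrt(2)*c)


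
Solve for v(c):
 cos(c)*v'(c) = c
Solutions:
 v(c) = C1 + Integral(c/cos(c), c)


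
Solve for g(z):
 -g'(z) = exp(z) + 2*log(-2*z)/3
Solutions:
 g(z) = C1 - 2*z*log(-z)/3 + 2*z*(1 - log(2))/3 - exp(z)


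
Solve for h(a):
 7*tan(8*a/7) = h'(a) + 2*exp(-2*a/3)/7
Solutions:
 h(a) = C1 + 49*log(tan(8*a/7)^2 + 1)/16 + 3*exp(-2*a/3)/7


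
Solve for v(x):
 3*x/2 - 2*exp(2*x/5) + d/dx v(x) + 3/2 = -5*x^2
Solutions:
 v(x) = C1 - 5*x^3/3 - 3*x^2/4 - 3*x/2 + 5*exp(2*x/5)


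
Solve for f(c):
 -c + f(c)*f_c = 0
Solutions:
 f(c) = -sqrt(C1 + c^2)
 f(c) = sqrt(C1 + c^2)


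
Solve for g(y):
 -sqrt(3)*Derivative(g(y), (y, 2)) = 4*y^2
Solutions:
 g(y) = C1 + C2*y - sqrt(3)*y^4/9


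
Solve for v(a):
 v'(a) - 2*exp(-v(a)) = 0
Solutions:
 v(a) = log(C1 + 2*a)


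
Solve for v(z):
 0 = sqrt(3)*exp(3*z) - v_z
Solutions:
 v(z) = C1 + sqrt(3)*exp(3*z)/3


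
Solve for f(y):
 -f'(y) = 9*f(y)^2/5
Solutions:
 f(y) = 5/(C1 + 9*y)


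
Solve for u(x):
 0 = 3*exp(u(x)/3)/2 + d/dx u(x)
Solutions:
 u(x) = 3*log(1/(C1 + 3*x)) + 3*log(6)


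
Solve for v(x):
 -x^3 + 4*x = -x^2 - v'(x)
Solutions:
 v(x) = C1 + x^4/4 - x^3/3 - 2*x^2


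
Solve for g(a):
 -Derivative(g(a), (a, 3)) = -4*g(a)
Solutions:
 g(a) = C3*exp(2^(2/3)*a) + (C1*sin(2^(2/3)*sqrt(3)*a/2) + C2*cos(2^(2/3)*sqrt(3)*a/2))*exp(-2^(2/3)*a/2)


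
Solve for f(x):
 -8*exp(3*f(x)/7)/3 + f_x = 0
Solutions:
 f(x) = 7*log(-1/(C1 + 8*x))/3 + 7*log(7)/3
 f(x) = 7*log(7^(1/3)*(-1/(C1 + 8*x))^(1/3)*(-1 - sqrt(3)*I)/2)
 f(x) = 7*log(7^(1/3)*(-1/(C1 + 8*x))^(1/3)*(-1 + sqrt(3)*I)/2)


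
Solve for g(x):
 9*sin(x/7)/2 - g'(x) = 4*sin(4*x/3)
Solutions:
 g(x) = C1 - 63*cos(x/7)/2 + 3*cos(4*x/3)


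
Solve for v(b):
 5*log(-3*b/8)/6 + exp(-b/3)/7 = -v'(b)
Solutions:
 v(b) = C1 - 5*b*log(-b)/6 + 5*b*(-log(3) + 1 + 3*log(2))/6 + 3*exp(-b/3)/7


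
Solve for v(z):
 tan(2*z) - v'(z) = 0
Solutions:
 v(z) = C1 - log(cos(2*z))/2


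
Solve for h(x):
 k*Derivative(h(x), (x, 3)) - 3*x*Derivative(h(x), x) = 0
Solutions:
 h(x) = C1 + Integral(C2*airyai(3^(1/3)*x*(1/k)^(1/3)) + C3*airybi(3^(1/3)*x*(1/k)^(1/3)), x)


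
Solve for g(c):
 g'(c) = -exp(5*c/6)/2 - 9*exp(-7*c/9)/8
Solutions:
 g(c) = C1 - 3*exp(5*c/6)/5 + 81*exp(-7*c/9)/56


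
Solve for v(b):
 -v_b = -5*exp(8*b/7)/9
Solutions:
 v(b) = C1 + 35*exp(8*b/7)/72


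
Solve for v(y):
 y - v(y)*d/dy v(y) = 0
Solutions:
 v(y) = -sqrt(C1 + y^2)
 v(y) = sqrt(C1 + y^2)


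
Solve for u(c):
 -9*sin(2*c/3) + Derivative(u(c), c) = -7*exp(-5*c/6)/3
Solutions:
 u(c) = C1 - 27*cos(2*c/3)/2 + 14*exp(-5*c/6)/5


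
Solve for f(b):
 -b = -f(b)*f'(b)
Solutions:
 f(b) = -sqrt(C1 + b^2)
 f(b) = sqrt(C1 + b^2)


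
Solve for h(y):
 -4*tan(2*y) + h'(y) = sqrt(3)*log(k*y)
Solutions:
 h(y) = C1 + sqrt(3)*y*(log(k*y) - 1) - 2*log(cos(2*y))


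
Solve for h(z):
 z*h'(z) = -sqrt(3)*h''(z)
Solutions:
 h(z) = C1 + C2*erf(sqrt(2)*3^(3/4)*z/6)


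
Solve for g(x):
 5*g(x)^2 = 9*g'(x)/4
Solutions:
 g(x) = -9/(C1 + 20*x)


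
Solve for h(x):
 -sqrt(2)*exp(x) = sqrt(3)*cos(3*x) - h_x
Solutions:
 h(x) = C1 + sqrt(2)*exp(x) + sqrt(3)*sin(3*x)/3


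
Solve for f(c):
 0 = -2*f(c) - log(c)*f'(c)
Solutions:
 f(c) = C1*exp(-2*li(c))


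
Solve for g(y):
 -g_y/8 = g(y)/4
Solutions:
 g(y) = C1*exp(-2*y)


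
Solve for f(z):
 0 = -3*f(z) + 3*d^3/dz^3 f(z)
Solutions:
 f(z) = C3*exp(z) + (C1*sin(sqrt(3)*z/2) + C2*cos(sqrt(3)*z/2))*exp(-z/2)


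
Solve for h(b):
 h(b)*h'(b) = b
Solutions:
 h(b) = -sqrt(C1 + b^2)
 h(b) = sqrt(C1 + b^2)


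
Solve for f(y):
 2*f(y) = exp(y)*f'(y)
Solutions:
 f(y) = C1*exp(-2*exp(-y))


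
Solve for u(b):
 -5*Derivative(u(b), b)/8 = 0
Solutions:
 u(b) = C1


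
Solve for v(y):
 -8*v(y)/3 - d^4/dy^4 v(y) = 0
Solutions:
 v(y) = (C1*sin(2^(1/4)*3^(3/4)*y/3) + C2*cos(2^(1/4)*3^(3/4)*y/3))*exp(-2^(1/4)*3^(3/4)*y/3) + (C3*sin(2^(1/4)*3^(3/4)*y/3) + C4*cos(2^(1/4)*3^(3/4)*y/3))*exp(2^(1/4)*3^(3/4)*y/3)


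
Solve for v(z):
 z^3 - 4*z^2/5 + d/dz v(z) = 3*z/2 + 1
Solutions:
 v(z) = C1 - z^4/4 + 4*z^3/15 + 3*z^2/4 + z


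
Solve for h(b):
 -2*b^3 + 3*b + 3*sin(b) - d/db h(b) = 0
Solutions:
 h(b) = C1 - b^4/2 + 3*b^2/2 - 3*cos(b)


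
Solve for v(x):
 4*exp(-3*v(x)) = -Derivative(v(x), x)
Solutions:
 v(x) = log(C1 - 12*x)/3
 v(x) = log((-3^(1/3) - 3^(5/6)*I)*(C1 - 4*x)^(1/3)/2)
 v(x) = log((-3^(1/3) + 3^(5/6)*I)*(C1 - 4*x)^(1/3)/2)


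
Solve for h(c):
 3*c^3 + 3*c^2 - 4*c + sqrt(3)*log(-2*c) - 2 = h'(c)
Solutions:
 h(c) = C1 + 3*c^4/4 + c^3 - 2*c^2 + sqrt(3)*c*log(-c) + c*(-2 - sqrt(3) + sqrt(3)*log(2))


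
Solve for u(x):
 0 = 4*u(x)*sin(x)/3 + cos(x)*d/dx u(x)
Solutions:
 u(x) = C1*cos(x)^(4/3)


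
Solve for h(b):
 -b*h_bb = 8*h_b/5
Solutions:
 h(b) = C1 + C2/b^(3/5)


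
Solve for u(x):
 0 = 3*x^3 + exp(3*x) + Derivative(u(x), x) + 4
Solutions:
 u(x) = C1 - 3*x^4/4 - 4*x - exp(3*x)/3


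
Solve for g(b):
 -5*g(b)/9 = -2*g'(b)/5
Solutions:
 g(b) = C1*exp(25*b/18)


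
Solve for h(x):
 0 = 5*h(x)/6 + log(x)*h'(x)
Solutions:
 h(x) = C1*exp(-5*li(x)/6)


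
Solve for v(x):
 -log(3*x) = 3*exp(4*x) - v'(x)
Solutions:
 v(x) = C1 + x*log(x) + x*(-1 + log(3)) + 3*exp(4*x)/4


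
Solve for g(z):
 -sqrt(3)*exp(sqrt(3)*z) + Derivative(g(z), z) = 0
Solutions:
 g(z) = C1 + exp(sqrt(3)*z)


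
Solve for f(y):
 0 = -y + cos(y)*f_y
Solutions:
 f(y) = C1 + Integral(y/cos(y), y)


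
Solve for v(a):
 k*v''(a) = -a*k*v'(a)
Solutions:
 v(a) = C1 + C2*erf(sqrt(2)*a/2)


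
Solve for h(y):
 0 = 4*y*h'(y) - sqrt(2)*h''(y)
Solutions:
 h(y) = C1 + C2*erfi(2^(1/4)*y)


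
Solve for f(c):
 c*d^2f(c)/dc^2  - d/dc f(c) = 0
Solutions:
 f(c) = C1 + C2*c^2


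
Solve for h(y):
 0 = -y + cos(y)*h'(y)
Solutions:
 h(y) = C1 + Integral(y/cos(y), y)


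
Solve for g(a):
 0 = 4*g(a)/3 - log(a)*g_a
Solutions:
 g(a) = C1*exp(4*li(a)/3)


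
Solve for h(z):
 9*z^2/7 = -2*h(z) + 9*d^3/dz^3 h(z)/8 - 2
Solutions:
 h(z) = C3*exp(2*6^(1/3)*z/3) - 9*z^2/14 + (C1*sin(2^(1/3)*3^(5/6)*z/3) + C2*cos(2^(1/3)*3^(5/6)*z/3))*exp(-6^(1/3)*z/3) - 1


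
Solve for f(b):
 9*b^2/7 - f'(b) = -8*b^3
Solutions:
 f(b) = C1 + 2*b^4 + 3*b^3/7


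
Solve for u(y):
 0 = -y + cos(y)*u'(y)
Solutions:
 u(y) = C1 + Integral(y/cos(y), y)


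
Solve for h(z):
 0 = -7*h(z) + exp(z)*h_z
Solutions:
 h(z) = C1*exp(-7*exp(-z))


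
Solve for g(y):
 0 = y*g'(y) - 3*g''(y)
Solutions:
 g(y) = C1 + C2*erfi(sqrt(6)*y/6)


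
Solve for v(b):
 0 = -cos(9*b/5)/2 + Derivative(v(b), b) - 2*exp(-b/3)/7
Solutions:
 v(b) = C1 + 5*sin(9*b/5)/18 - 6*exp(-b/3)/7


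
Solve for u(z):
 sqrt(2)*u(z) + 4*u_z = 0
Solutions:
 u(z) = C1*exp(-sqrt(2)*z/4)


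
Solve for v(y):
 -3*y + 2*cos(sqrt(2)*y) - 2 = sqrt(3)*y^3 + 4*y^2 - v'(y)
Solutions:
 v(y) = C1 + sqrt(3)*y^4/4 + 4*y^3/3 + 3*y^2/2 + 2*y - sqrt(2)*sin(sqrt(2)*y)


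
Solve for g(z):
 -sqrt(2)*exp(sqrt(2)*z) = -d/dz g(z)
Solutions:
 g(z) = C1 + exp(sqrt(2)*z)


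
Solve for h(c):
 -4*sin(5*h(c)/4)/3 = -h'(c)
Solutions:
 -4*c/3 + 2*log(cos(5*h(c)/4) - 1)/5 - 2*log(cos(5*h(c)/4) + 1)/5 = C1


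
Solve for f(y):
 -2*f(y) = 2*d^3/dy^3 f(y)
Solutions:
 f(y) = C3*exp(-y) + (C1*sin(sqrt(3)*y/2) + C2*cos(sqrt(3)*y/2))*exp(y/2)


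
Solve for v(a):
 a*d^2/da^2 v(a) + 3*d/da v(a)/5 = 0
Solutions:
 v(a) = C1 + C2*a^(2/5)


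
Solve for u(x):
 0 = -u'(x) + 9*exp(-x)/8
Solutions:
 u(x) = C1 - 9*exp(-x)/8


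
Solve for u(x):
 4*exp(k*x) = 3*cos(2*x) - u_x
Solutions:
 u(x) = C1 + 3*sin(2*x)/2 - 4*exp(k*x)/k


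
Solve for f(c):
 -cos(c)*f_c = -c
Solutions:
 f(c) = C1 + Integral(c/cos(c), c)


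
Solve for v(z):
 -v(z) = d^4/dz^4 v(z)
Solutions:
 v(z) = (C1*sin(sqrt(2)*z/2) + C2*cos(sqrt(2)*z/2))*exp(-sqrt(2)*z/2) + (C3*sin(sqrt(2)*z/2) + C4*cos(sqrt(2)*z/2))*exp(sqrt(2)*z/2)


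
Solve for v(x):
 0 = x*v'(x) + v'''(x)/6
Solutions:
 v(x) = C1 + Integral(C2*airyai(-6^(1/3)*x) + C3*airybi(-6^(1/3)*x), x)


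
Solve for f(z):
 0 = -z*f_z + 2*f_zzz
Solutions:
 f(z) = C1 + Integral(C2*airyai(2^(2/3)*z/2) + C3*airybi(2^(2/3)*z/2), z)


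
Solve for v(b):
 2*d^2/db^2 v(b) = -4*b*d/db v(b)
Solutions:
 v(b) = C1 + C2*erf(b)


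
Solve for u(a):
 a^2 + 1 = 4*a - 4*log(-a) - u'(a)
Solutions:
 u(a) = C1 - a^3/3 + 2*a^2 - 4*a*log(-a) + 3*a


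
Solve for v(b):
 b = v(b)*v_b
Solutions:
 v(b) = -sqrt(C1 + b^2)
 v(b) = sqrt(C1 + b^2)


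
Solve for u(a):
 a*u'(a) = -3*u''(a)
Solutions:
 u(a) = C1 + C2*erf(sqrt(6)*a/6)


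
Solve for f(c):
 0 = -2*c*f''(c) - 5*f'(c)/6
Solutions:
 f(c) = C1 + C2*c^(7/12)


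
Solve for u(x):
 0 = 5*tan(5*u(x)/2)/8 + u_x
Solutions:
 u(x) = -2*asin(C1*exp(-25*x/16))/5 + 2*pi/5
 u(x) = 2*asin(C1*exp(-25*x/16))/5


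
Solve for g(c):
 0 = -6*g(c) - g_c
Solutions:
 g(c) = C1*exp(-6*c)


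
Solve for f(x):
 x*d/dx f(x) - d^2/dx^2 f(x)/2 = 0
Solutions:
 f(x) = C1 + C2*erfi(x)


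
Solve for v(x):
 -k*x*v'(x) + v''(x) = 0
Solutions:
 v(x) = Piecewise((-sqrt(2)*sqrt(pi)*C1*erf(sqrt(2)*x*sqrt(-k)/2)/(2*sqrt(-k)) - C2, (k > 0) | (k < 0)), (-C1*x - C2, True))


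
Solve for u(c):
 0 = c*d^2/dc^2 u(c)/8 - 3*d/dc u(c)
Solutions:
 u(c) = C1 + C2*c^25


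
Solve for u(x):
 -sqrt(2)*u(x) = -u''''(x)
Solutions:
 u(x) = C1*exp(-2^(1/8)*x) + C2*exp(2^(1/8)*x) + C3*sin(2^(1/8)*x) + C4*cos(2^(1/8)*x)


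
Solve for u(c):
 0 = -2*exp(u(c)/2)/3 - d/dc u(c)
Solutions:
 u(c) = 2*log(1/(C1 + 2*c)) + 2*log(6)


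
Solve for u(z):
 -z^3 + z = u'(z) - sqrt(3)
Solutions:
 u(z) = C1 - z^4/4 + z^2/2 + sqrt(3)*z


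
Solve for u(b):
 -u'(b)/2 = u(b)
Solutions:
 u(b) = C1*exp(-2*b)


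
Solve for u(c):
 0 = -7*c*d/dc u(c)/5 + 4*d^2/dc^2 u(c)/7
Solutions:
 u(c) = C1 + C2*erfi(7*sqrt(10)*c/20)


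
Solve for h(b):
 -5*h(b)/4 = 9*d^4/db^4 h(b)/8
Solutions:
 h(b) = (C1*sin(2^(3/4)*sqrt(3)*5^(1/4)*b/6) + C2*cos(2^(3/4)*sqrt(3)*5^(1/4)*b/6))*exp(-2^(3/4)*sqrt(3)*5^(1/4)*b/6) + (C3*sin(2^(3/4)*sqrt(3)*5^(1/4)*b/6) + C4*cos(2^(3/4)*sqrt(3)*5^(1/4)*b/6))*exp(2^(3/4)*sqrt(3)*5^(1/4)*b/6)


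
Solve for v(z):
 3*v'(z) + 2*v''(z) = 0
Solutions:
 v(z) = C1 + C2*exp(-3*z/2)


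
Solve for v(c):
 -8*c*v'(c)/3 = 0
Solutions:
 v(c) = C1


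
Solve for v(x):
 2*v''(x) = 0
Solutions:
 v(x) = C1 + C2*x


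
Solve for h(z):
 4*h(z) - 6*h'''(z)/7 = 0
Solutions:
 h(z) = C3*exp(14^(1/3)*3^(2/3)*z/3) + (C1*sin(14^(1/3)*3^(1/6)*z/2) + C2*cos(14^(1/3)*3^(1/6)*z/2))*exp(-14^(1/3)*3^(2/3)*z/6)


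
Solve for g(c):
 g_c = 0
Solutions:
 g(c) = C1


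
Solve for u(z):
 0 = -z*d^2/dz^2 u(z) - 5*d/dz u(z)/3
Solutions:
 u(z) = C1 + C2/z^(2/3)


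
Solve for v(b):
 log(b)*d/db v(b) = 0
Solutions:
 v(b) = C1


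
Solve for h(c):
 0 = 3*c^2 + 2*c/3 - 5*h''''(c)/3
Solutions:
 h(c) = C1 + C2*c + C3*c^2 + C4*c^3 + c^6/200 + c^5/300


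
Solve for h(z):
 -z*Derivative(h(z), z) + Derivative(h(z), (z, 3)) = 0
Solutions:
 h(z) = C1 + Integral(C2*airyai(z) + C3*airybi(z), z)


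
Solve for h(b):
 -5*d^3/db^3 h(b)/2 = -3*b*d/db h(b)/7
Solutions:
 h(b) = C1 + Integral(C2*airyai(35^(2/3)*6^(1/3)*b/35) + C3*airybi(35^(2/3)*6^(1/3)*b/35), b)


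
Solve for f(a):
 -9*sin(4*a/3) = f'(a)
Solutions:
 f(a) = C1 + 27*cos(4*a/3)/4


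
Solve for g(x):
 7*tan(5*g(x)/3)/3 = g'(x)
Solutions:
 g(x) = -3*asin(C1*exp(35*x/9))/5 + 3*pi/5
 g(x) = 3*asin(C1*exp(35*x/9))/5


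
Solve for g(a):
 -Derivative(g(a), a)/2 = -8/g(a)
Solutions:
 g(a) = -sqrt(C1 + 32*a)
 g(a) = sqrt(C1 + 32*a)


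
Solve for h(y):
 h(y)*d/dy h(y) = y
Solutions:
 h(y) = -sqrt(C1 + y^2)
 h(y) = sqrt(C1 + y^2)


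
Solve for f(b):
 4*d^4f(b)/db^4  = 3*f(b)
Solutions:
 f(b) = C1*exp(-sqrt(2)*3^(1/4)*b/2) + C2*exp(sqrt(2)*3^(1/4)*b/2) + C3*sin(sqrt(2)*3^(1/4)*b/2) + C4*cos(sqrt(2)*3^(1/4)*b/2)


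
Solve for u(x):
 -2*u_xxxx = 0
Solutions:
 u(x) = C1 + C2*x + C3*x^2 + C4*x^3


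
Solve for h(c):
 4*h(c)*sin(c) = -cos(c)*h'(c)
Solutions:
 h(c) = C1*cos(c)^4


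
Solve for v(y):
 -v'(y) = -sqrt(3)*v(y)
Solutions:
 v(y) = C1*exp(sqrt(3)*y)


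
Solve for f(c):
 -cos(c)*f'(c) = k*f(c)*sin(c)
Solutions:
 f(c) = C1*exp(k*log(cos(c)))


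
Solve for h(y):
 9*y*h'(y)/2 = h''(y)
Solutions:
 h(y) = C1 + C2*erfi(3*y/2)


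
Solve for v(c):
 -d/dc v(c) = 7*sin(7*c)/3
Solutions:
 v(c) = C1 + cos(7*c)/3


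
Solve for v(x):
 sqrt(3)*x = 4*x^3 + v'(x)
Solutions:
 v(x) = C1 - x^4 + sqrt(3)*x^2/2


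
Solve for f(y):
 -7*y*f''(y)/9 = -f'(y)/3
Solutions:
 f(y) = C1 + C2*y^(10/7)


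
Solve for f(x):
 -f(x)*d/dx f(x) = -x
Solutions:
 f(x) = -sqrt(C1 + x^2)
 f(x) = sqrt(C1 + x^2)


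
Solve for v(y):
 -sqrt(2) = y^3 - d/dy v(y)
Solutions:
 v(y) = C1 + y^4/4 + sqrt(2)*y


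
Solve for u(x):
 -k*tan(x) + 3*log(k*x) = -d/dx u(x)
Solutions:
 u(x) = C1 - k*log(cos(x)) - 3*x*log(k*x) + 3*x


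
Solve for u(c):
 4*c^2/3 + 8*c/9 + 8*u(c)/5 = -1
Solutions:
 u(c) = -5*c^2/6 - 5*c/9 - 5/8


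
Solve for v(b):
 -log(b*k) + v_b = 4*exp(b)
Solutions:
 v(b) = C1 + b*log(b*k) - b + 4*exp(b)


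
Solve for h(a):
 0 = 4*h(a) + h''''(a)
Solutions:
 h(a) = (C1*sin(a) + C2*cos(a))*exp(-a) + (C3*sin(a) + C4*cos(a))*exp(a)


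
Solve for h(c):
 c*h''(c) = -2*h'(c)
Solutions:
 h(c) = C1 + C2/c


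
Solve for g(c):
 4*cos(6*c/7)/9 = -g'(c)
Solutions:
 g(c) = C1 - 14*sin(6*c/7)/27


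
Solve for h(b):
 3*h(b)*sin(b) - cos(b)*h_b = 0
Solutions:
 h(b) = C1/cos(b)^3


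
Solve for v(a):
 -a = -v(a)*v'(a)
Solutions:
 v(a) = -sqrt(C1 + a^2)
 v(a) = sqrt(C1 + a^2)


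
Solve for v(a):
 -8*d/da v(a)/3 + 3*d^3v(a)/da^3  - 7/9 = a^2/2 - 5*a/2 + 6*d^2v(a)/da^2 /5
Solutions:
 v(a) = C1 + C2*exp(a*(3 - sqrt(209))/15) + C3*exp(a*(3 + sqrt(209))/15) - a^3/16 + 177*a^2/320 - 11629*a/9600


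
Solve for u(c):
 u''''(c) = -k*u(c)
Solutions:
 u(c) = C1*exp(-c*(-k)^(1/4)) + C2*exp(c*(-k)^(1/4)) + C3*exp(-I*c*(-k)^(1/4)) + C4*exp(I*c*(-k)^(1/4))


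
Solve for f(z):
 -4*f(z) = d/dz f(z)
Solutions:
 f(z) = C1*exp(-4*z)


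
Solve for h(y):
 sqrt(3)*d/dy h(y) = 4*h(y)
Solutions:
 h(y) = C1*exp(4*sqrt(3)*y/3)


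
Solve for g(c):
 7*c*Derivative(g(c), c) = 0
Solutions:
 g(c) = C1


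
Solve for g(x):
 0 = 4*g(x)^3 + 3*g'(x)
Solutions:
 g(x) = -sqrt(6)*sqrt(-1/(C1 - 4*x))/2
 g(x) = sqrt(6)*sqrt(-1/(C1 - 4*x))/2


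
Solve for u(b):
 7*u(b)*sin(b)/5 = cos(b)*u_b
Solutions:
 u(b) = C1/cos(b)^(7/5)


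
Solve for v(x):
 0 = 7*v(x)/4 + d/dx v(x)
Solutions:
 v(x) = C1*exp(-7*x/4)


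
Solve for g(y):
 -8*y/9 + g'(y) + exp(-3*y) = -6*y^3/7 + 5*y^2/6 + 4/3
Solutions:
 g(y) = C1 - 3*y^4/14 + 5*y^3/18 + 4*y^2/9 + 4*y/3 + exp(-3*y)/3


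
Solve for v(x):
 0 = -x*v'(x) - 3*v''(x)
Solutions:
 v(x) = C1 + C2*erf(sqrt(6)*x/6)


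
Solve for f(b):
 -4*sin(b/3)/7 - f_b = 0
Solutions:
 f(b) = C1 + 12*cos(b/3)/7


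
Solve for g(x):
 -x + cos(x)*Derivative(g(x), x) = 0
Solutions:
 g(x) = C1 + Integral(x/cos(x), x)


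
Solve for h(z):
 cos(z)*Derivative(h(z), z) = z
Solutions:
 h(z) = C1 + Integral(z/cos(z), z)


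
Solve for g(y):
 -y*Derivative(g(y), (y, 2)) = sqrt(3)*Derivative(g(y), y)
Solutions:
 g(y) = C1 + C2*y^(1 - sqrt(3))


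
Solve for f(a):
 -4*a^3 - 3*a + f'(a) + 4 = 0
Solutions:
 f(a) = C1 + a^4 + 3*a^2/2 - 4*a


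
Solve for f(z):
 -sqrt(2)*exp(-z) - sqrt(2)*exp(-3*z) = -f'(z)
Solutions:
 f(z) = C1 - sqrt(2)*exp(-z) - sqrt(2)*exp(-3*z)/3


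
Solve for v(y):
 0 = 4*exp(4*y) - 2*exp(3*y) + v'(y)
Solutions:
 v(y) = C1 - exp(4*y) + 2*exp(3*y)/3


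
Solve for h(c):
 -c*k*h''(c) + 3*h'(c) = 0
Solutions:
 h(c) = C1 + c^(((re(k) + 3)*re(k) + im(k)^2)/(re(k)^2 + im(k)^2))*(C2*sin(3*log(c)*Abs(im(k))/(re(k)^2 + im(k)^2)) + C3*cos(3*log(c)*im(k)/(re(k)^2 + im(k)^2)))


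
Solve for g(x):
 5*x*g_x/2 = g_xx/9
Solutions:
 g(x) = C1 + C2*erfi(3*sqrt(5)*x/2)


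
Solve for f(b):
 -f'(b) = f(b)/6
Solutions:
 f(b) = C1*exp(-b/6)


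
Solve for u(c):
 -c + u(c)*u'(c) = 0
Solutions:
 u(c) = -sqrt(C1 + c^2)
 u(c) = sqrt(C1 + c^2)


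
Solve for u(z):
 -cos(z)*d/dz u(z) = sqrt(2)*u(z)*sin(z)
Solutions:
 u(z) = C1*cos(z)^(sqrt(2))


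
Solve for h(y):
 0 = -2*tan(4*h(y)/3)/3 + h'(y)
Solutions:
 h(y) = -3*asin(C1*exp(8*y/9))/4 + 3*pi/4
 h(y) = 3*asin(C1*exp(8*y/9))/4


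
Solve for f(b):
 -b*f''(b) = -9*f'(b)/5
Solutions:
 f(b) = C1 + C2*b^(14/5)


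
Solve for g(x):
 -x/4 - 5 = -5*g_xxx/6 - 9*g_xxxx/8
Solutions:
 g(x) = C1 + C2*x + C3*x^2 + C4*exp(-20*x/27) + x^4/80 + 373*x^3/400


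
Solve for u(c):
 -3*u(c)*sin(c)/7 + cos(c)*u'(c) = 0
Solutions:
 u(c) = C1/cos(c)^(3/7)


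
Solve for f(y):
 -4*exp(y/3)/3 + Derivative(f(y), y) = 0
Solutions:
 f(y) = C1 + 4*exp(y/3)


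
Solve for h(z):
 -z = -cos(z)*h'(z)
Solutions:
 h(z) = C1 + Integral(z/cos(z), z)


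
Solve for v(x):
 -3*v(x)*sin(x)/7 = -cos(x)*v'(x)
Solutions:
 v(x) = C1/cos(x)^(3/7)


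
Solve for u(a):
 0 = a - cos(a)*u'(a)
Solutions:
 u(a) = C1 + Integral(a/cos(a), a)


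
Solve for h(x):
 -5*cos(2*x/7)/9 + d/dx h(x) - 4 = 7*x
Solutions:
 h(x) = C1 + 7*x^2/2 + 4*x + 35*sin(2*x/7)/18


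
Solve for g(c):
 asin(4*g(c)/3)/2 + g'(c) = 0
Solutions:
 Integral(1/asin(4*_y/3), (_y, g(c))) = C1 - c/2


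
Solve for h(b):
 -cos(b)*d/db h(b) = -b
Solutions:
 h(b) = C1 + Integral(b/cos(b), b)


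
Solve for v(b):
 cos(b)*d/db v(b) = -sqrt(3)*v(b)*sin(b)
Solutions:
 v(b) = C1*cos(b)^(sqrt(3))


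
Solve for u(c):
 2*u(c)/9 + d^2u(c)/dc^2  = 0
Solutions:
 u(c) = C1*sin(sqrt(2)*c/3) + C2*cos(sqrt(2)*c/3)


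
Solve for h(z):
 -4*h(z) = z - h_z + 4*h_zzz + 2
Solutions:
 h(z) = C1*exp(3^(1/3)*z*(3^(1/3)/(sqrt(1293) + 36)^(1/3) + (sqrt(1293) + 36)^(1/3))/12)*sin(3^(1/6)*z*(-3^(2/3)*(sqrt(1293) + 36)^(1/3) + 3/(sqrt(1293) + 36)^(1/3))/12) + C2*exp(3^(1/3)*z*(3^(1/3)/(sqrt(1293) + 36)^(1/3) + (sqrt(1293) + 36)^(1/3))/12)*cos(3^(1/6)*z*(-3^(2/3)*(sqrt(1293) + 36)^(1/3) + 3/(sqrt(1293) + 36)^(1/3))/12) + C3*exp(-3^(1/3)*z*(3^(1/3)/(sqrt(1293) + 36)^(1/3) + (sqrt(1293) + 36)^(1/3))/6) - z/4 - 9/16


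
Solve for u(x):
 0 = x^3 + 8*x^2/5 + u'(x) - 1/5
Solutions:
 u(x) = C1 - x^4/4 - 8*x^3/15 + x/5


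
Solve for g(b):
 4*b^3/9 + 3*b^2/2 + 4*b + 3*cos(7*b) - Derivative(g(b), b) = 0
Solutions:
 g(b) = C1 + b^4/9 + b^3/2 + 2*b^2 + 3*sin(7*b)/7


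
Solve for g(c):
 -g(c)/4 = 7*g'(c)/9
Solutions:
 g(c) = C1*exp(-9*c/28)


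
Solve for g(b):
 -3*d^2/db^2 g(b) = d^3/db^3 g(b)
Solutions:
 g(b) = C1 + C2*b + C3*exp(-3*b)


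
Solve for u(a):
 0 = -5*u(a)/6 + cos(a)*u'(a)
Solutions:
 u(a) = C1*(sin(a) + 1)^(5/12)/(sin(a) - 1)^(5/12)


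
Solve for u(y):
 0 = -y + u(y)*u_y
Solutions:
 u(y) = -sqrt(C1 + y^2)
 u(y) = sqrt(C1 + y^2)


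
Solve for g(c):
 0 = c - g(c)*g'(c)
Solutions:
 g(c) = -sqrt(C1 + c^2)
 g(c) = sqrt(C1 + c^2)


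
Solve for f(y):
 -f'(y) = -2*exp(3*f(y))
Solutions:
 f(y) = log(-1/(C1 + 6*y))/3
 f(y) = log((-1/(C1 + 2*y))^(1/3)*(-3^(2/3) - 3*3^(1/6)*I)/6)
 f(y) = log((-1/(C1 + 2*y))^(1/3)*(-3^(2/3) + 3*3^(1/6)*I)/6)


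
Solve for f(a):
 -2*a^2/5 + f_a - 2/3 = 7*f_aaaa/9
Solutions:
 f(a) = C1 + C4*exp(21^(2/3)*a/7) + 2*a^3/15 + 2*a/3 + (C2*sin(3*3^(1/6)*7^(2/3)*a/14) + C3*cos(3*3^(1/6)*7^(2/3)*a/14))*exp(-21^(2/3)*a/14)


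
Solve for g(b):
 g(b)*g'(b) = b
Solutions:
 g(b) = -sqrt(C1 + b^2)
 g(b) = sqrt(C1 + b^2)


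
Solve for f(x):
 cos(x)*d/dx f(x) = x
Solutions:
 f(x) = C1 + Integral(x/cos(x), x)


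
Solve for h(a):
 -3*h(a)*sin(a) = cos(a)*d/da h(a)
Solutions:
 h(a) = C1*cos(a)^3


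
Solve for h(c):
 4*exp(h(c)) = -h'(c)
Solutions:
 h(c) = log(1/(C1 + 4*c))


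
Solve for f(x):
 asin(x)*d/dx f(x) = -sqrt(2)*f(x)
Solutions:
 f(x) = C1*exp(-sqrt(2)*Integral(1/asin(x), x))


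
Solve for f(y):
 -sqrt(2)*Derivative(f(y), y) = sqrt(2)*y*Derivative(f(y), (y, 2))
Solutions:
 f(y) = C1 + C2*log(y)


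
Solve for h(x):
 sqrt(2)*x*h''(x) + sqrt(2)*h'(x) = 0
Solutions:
 h(x) = C1 + C2*log(x)


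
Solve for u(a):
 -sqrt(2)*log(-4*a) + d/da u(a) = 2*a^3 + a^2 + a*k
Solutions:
 u(a) = C1 + a^4/2 + a^3/3 + a^2*k/2 + sqrt(2)*a*log(-a) + sqrt(2)*a*(-1 + 2*log(2))


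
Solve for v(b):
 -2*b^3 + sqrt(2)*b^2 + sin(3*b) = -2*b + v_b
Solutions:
 v(b) = C1 - b^4/2 + sqrt(2)*b^3/3 + b^2 - cos(3*b)/3


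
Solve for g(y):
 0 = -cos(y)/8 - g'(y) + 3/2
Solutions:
 g(y) = C1 + 3*y/2 - sin(y)/8


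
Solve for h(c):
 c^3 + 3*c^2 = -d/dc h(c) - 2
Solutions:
 h(c) = C1 - c^4/4 - c^3 - 2*c


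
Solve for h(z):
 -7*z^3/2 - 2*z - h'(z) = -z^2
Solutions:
 h(z) = C1 - 7*z^4/8 + z^3/3 - z^2


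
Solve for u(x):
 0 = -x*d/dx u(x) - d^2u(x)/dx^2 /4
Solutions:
 u(x) = C1 + C2*erf(sqrt(2)*x)


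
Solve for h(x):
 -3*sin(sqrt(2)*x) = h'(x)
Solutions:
 h(x) = C1 + 3*sqrt(2)*cos(sqrt(2)*x)/2


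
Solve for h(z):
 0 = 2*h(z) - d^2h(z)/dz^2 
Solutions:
 h(z) = C1*exp(-sqrt(2)*z) + C2*exp(sqrt(2)*z)


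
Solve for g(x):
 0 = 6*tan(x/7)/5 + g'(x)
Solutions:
 g(x) = C1 + 42*log(cos(x/7))/5


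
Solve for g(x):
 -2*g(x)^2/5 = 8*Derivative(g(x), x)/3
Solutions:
 g(x) = 20/(C1 + 3*x)


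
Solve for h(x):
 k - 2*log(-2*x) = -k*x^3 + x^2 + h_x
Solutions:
 h(x) = C1 + k*x^4/4 - x^3/3 + x*(k - 2*log(2) + 2) - 2*x*log(-x)


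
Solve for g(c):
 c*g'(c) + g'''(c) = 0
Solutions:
 g(c) = C1 + Integral(C2*airyai(-c) + C3*airybi(-c), c)


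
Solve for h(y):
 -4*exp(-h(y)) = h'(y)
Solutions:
 h(y) = log(C1 - 4*y)


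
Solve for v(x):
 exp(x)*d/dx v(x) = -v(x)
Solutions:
 v(x) = C1*exp(exp(-x))


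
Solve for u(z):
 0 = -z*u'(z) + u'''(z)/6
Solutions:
 u(z) = C1 + Integral(C2*airyai(6^(1/3)*z) + C3*airybi(6^(1/3)*z), z)


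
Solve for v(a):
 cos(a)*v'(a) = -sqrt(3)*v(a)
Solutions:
 v(a) = C1*(sin(a) - 1)^(sqrt(3)/2)/(sin(a) + 1)^(sqrt(3)/2)


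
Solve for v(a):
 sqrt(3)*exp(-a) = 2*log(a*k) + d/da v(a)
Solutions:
 v(a) = C1 - 2*a*log(a*k) + 2*a - sqrt(3)*exp(-a)


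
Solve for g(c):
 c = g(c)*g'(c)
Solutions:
 g(c) = -sqrt(C1 + c^2)
 g(c) = sqrt(C1 + c^2)


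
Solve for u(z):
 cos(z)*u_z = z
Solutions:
 u(z) = C1 + Integral(z/cos(z), z)


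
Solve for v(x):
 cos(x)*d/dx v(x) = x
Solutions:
 v(x) = C1 + Integral(x/cos(x), x)


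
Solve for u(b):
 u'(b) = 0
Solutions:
 u(b) = C1


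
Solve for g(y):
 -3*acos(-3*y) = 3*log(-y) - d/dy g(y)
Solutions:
 g(y) = C1 + 3*y*log(-y) + 3*y*acos(-3*y) - 3*y + sqrt(1 - 9*y^2)


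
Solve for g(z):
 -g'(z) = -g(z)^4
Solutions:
 g(z) = (-1/(C1 + 3*z))^(1/3)
 g(z) = (-1/(C1 + z))^(1/3)*(-3^(2/3) - 3*3^(1/6)*I)/6
 g(z) = (-1/(C1 + z))^(1/3)*(-3^(2/3) + 3*3^(1/6)*I)/6


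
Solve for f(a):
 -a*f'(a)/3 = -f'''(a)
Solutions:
 f(a) = C1 + Integral(C2*airyai(3^(2/3)*a/3) + C3*airybi(3^(2/3)*a/3), a)


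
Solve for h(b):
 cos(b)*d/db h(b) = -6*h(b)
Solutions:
 h(b) = C1*(sin(b)^3 - 3*sin(b)^2 + 3*sin(b) - 1)/(sin(b)^3 + 3*sin(b)^2 + 3*sin(b) + 1)


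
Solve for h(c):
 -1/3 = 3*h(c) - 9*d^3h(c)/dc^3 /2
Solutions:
 h(c) = C3*exp(2^(1/3)*3^(2/3)*c/3) + (C1*sin(2^(1/3)*3^(1/6)*c/2) + C2*cos(2^(1/3)*3^(1/6)*c/2))*exp(-2^(1/3)*3^(2/3)*c/6) - 1/9


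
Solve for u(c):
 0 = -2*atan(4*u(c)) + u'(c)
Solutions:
 Integral(1/atan(4*_y), (_y, u(c))) = C1 + 2*c


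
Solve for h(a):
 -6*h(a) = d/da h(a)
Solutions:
 h(a) = C1*exp(-6*a)


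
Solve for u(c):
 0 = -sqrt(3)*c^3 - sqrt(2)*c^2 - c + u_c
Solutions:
 u(c) = C1 + sqrt(3)*c^4/4 + sqrt(2)*c^3/3 + c^2/2


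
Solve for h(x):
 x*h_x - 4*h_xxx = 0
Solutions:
 h(x) = C1 + Integral(C2*airyai(2^(1/3)*x/2) + C3*airybi(2^(1/3)*x/2), x)


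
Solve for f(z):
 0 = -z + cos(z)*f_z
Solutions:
 f(z) = C1 + Integral(z/cos(z), z)


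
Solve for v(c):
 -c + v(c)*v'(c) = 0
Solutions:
 v(c) = -sqrt(C1 + c^2)
 v(c) = sqrt(C1 + c^2)


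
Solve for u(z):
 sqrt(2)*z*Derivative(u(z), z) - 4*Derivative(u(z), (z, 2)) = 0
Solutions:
 u(z) = C1 + C2*erfi(2^(3/4)*z/4)


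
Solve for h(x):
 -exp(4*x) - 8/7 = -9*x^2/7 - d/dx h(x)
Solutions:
 h(x) = C1 - 3*x^3/7 + 8*x/7 + exp(4*x)/4


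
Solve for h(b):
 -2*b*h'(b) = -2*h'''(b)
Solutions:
 h(b) = C1 + Integral(C2*airyai(b) + C3*airybi(b), b)


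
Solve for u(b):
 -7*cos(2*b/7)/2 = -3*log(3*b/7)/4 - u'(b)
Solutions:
 u(b) = C1 - 3*b*log(b)/4 - 3*b*log(3)/4 + 3*b/4 + 3*b*log(7)/4 + 49*sin(2*b/7)/4


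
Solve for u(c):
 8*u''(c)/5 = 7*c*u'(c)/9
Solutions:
 u(c) = C1 + C2*erfi(sqrt(35)*c/12)


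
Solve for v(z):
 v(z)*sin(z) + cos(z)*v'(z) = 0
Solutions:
 v(z) = C1*cos(z)


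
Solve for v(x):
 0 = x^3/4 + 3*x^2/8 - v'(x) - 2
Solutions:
 v(x) = C1 + x^4/16 + x^3/8 - 2*x


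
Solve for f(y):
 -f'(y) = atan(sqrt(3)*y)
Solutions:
 f(y) = C1 - y*atan(sqrt(3)*y) + sqrt(3)*log(3*y^2 + 1)/6


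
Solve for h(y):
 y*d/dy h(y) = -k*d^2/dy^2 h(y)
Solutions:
 h(y) = C1 + C2*sqrt(k)*erf(sqrt(2)*y*sqrt(1/k)/2)


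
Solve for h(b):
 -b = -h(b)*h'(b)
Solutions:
 h(b) = -sqrt(C1 + b^2)
 h(b) = sqrt(C1 + b^2)


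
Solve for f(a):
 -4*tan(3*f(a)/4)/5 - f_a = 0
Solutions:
 f(a) = -4*asin(C1*exp(-3*a/5))/3 + 4*pi/3
 f(a) = 4*asin(C1*exp(-3*a/5))/3


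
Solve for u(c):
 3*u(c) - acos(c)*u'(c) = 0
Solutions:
 u(c) = C1*exp(3*Integral(1/acos(c), c))


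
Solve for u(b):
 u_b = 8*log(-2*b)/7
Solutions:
 u(b) = C1 + 8*b*log(-b)/7 + 8*b*(-1 + log(2))/7


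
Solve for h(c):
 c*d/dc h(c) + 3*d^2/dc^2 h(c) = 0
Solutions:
 h(c) = C1 + C2*erf(sqrt(6)*c/6)


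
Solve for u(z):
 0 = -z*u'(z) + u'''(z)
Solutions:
 u(z) = C1 + Integral(C2*airyai(z) + C3*airybi(z), z)


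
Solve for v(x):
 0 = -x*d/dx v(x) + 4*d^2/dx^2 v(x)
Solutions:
 v(x) = C1 + C2*erfi(sqrt(2)*x/4)


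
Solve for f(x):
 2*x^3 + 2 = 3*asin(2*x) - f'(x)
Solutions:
 f(x) = C1 - x^4/2 + 3*x*asin(2*x) - 2*x + 3*sqrt(1 - 4*x^2)/2


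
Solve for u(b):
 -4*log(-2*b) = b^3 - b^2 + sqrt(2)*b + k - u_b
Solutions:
 u(b) = C1 + b^4/4 - b^3/3 + sqrt(2)*b^2/2 + b*(k - 4 + 4*log(2)) + 4*b*log(-b)


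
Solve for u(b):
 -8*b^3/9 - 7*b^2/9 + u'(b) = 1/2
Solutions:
 u(b) = C1 + 2*b^4/9 + 7*b^3/27 + b/2


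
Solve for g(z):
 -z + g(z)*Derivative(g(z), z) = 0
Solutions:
 g(z) = -sqrt(C1 + z^2)
 g(z) = sqrt(C1 + z^2)


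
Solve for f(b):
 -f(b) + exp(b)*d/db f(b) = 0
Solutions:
 f(b) = C1*exp(-exp(-b))


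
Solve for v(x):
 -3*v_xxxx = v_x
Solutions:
 v(x) = C1 + C4*exp(-3^(2/3)*x/3) + (C2*sin(3^(1/6)*x/2) + C3*cos(3^(1/6)*x/2))*exp(3^(2/3)*x/6)


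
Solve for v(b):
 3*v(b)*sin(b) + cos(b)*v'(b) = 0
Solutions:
 v(b) = C1*cos(b)^3


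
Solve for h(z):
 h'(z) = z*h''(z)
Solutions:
 h(z) = C1 + C2*z^2


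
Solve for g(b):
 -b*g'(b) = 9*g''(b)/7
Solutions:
 g(b) = C1 + C2*erf(sqrt(14)*b/6)


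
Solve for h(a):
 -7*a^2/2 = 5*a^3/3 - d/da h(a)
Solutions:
 h(a) = C1 + 5*a^4/12 + 7*a^3/6


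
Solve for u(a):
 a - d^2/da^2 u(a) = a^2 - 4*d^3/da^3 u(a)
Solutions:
 u(a) = C1 + C2*a + C3*exp(a/4) - a^4/12 - 7*a^3/6 - 14*a^2


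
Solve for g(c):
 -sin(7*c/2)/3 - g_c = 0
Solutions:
 g(c) = C1 + 2*cos(7*c/2)/21


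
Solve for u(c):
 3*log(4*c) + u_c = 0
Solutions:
 u(c) = C1 - 3*c*log(c) - c*log(64) + 3*c


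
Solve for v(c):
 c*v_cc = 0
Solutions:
 v(c) = C1 + C2*c


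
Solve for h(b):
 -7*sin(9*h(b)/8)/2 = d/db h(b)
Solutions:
 7*b/2 + 4*log(cos(9*h(b)/8) - 1)/9 - 4*log(cos(9*h(b)/8) + 1)/9 = C1


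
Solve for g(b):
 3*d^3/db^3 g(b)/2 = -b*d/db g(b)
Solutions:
 g(b) = C1 + Integral(C2*airyai(-2^(1/3)*3^(2/3)*b/3) + C3*airybi(-2^(1/3)*3^(2/3)*b/3), b)


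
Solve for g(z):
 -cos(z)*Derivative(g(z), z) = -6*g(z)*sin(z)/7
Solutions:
 g(z) = C1/cos(z)^(6/7)


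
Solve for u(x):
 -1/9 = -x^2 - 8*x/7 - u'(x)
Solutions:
 u(x) = C1 - x^3/3 - 4*x^2/7 + x/9


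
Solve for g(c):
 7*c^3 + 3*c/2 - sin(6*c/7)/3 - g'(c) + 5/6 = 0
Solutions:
 g(c) = C1 + 7*c^4/4 + 3*c^2/4 + 5*c/6 + 7*cos(6*c/7)/18


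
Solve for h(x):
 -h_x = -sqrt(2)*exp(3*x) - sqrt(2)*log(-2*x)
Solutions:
 h(x) = C1 + sqrt(2)*x*log(-x) + sqrt(2)*x*(-1 + log(2)) + sqrt(2)*exp(3*x)/3


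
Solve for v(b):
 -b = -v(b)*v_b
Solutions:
 v(b) = -sqrt(C1 + b^2)
 v(b) = sqrt(C1 + b^2)


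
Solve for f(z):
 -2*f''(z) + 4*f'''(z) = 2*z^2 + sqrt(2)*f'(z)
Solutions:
 f(z) = C1 + C2*exp(z*(1 - sqrt(1 + 4*sqrt(2)))/4) + C3*exp(z*(1 + sqrt(1 + 4*sqrt(2)))/4) - sqrt(2)*z^3/3 + 2*z^2 - 8*z - 4*sqrt(2)*z


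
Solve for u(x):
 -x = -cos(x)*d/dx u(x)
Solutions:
 u(x) = C1 + Integral(x/cos(x), x)


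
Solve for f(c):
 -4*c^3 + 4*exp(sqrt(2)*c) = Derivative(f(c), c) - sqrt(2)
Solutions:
 f(c) = C1 - c^4 + sqrt(2)*c + 2*sqrt(2)*exp(sqrt(2)*c)


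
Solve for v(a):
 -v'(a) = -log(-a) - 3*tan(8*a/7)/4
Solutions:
 v(a) = C1 + a*log(-a) - a - 21*log(cos(8*a/7))/32


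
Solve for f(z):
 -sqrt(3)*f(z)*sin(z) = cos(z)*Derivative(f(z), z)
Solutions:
 f(z) = C1*cos(z)^(sqrt(3))


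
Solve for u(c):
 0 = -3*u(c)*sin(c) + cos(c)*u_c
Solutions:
 u(c) = C1/cos(c)^3


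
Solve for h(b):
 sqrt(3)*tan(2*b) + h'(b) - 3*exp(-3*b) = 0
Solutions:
 h(b) = C1 - sqrt(3)*log(tan(2*b)^2 + 1)/4 - exp(-3*b)
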